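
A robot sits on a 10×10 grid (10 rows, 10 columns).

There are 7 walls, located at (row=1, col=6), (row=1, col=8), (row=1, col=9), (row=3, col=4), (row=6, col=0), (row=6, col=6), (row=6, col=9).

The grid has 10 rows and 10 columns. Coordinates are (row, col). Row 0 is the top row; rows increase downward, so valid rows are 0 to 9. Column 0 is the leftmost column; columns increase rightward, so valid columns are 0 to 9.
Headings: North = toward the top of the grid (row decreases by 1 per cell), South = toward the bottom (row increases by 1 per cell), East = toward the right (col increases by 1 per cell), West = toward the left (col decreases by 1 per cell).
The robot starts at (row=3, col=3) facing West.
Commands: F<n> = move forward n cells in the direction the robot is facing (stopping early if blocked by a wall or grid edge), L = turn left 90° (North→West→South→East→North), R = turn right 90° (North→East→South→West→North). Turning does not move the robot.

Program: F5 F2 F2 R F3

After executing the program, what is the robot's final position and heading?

Start: (row=3, col=3), facing West
  F5: move forward 3/5 (blocked), now at (row=3, col=0)
  F2: move forward 0/2 (blocked), now at (row=3, col=0)
  F2: move forward 0/2 (blocked), now at (row=3, col=0)
  R: turn right, now facing North
  F3: move forward 3, now at (row=0, col=0)
Final: (row=0, col=0), facing North

Answer: Final position: (row=0, col=0), facing North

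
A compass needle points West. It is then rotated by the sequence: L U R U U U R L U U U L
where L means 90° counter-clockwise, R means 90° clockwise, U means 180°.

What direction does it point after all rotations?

Start: West
  L (left (90° counter-clockwise)) -> South
  U (U-turn (180°)) -> North
  R (right (90° clockwise)) -> East
  U (U-turn (180°)) -> West
  U (U-turn (180°)) -> East
  U (U-turn (180°)) -> West
  R (right (90° clockwise)) -> North
  L (left (90° counter-clockwise)) -> West
  U (U-turn (180°)) -> East
  U (U-turn (180°)) -> West
  U (U-turn (180°)) -> East
  L (left (90° counter-clockwise)) -> North
Final: North

Answer: Final heading: North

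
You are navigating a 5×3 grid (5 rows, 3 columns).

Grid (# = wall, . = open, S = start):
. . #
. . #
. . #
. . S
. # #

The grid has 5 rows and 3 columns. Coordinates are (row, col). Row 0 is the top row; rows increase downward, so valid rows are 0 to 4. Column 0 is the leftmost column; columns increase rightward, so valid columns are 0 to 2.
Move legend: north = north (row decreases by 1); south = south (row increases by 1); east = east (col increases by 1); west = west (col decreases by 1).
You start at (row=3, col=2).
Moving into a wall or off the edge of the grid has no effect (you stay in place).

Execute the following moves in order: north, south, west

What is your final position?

Start: (row=3, col=2)
  north (north): blocked, stay at (row=3, col=2)
  south (south): blocked, stay at (row=3, col=2)
  west (west): (row=3, col=2) -> (row=3, col=1)
Final: (row=3, col=1)

Answer: Final position: (row=3, col=1)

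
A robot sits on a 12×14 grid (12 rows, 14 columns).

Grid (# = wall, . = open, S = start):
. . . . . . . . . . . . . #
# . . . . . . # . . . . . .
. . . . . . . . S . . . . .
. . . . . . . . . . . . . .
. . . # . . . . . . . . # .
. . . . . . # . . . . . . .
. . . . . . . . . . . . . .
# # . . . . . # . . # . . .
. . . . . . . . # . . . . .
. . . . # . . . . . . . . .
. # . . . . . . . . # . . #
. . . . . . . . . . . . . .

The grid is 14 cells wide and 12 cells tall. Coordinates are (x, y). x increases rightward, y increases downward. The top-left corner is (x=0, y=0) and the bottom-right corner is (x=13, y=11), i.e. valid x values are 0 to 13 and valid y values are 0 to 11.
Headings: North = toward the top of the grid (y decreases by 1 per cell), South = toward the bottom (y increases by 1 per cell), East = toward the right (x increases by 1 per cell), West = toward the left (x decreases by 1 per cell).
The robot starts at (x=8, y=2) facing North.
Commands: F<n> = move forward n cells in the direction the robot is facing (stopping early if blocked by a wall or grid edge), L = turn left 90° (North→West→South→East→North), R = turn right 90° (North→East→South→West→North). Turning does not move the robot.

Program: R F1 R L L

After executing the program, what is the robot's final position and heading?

Start: (x=8, y=2), facing North
  R: turn right, now facing East
  F1: move forward 1, now at (x=9, y=2)
  R: turn right, now facing South
  L: turn left, now facing East
  L: turn left, now facing North
Final: (x=9, y=2), facing North

Answer: Final position: (x=9, y=2), facing North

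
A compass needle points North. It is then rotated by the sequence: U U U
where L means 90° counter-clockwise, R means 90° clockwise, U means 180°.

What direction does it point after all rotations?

Start: North
  U (U-turn (180°)) -> South
  U (U-turn (180°)) -> North
  U (U-turn (180°)) -> South
Final: South

Answer: Final heading: South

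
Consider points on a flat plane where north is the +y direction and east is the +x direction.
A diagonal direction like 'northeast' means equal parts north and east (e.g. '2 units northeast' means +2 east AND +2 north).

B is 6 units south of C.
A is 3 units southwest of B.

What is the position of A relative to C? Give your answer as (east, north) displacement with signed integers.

Place C at the origin (east=0, north=0).
  B is 6 units south of C: delta (east=+0, north=-6); B at (east=0, north=-6).
  A is 3 units southwest of B: delta (east=-3, north=-3); A at (east=-3, north=-9).
Therefore A relative to C: (east=-3, north=-9).

Answer: A is at (east=-3, north=-9) relative to C.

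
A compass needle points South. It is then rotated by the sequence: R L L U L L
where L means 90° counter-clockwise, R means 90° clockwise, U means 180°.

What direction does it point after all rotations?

Answer: Final heading: East

Derivation:
Start: South
  R (right (90° clockwise)) -> West
  L (left (90° counter-clockwise)) -> South
  L (left (90° counter-clockwise)) -> East
  U (U-turn (180°)) -> West
  L (left (90° counter-clockwise)) -> South
  L (left (90° counter-clockwise)) -> East
Final: East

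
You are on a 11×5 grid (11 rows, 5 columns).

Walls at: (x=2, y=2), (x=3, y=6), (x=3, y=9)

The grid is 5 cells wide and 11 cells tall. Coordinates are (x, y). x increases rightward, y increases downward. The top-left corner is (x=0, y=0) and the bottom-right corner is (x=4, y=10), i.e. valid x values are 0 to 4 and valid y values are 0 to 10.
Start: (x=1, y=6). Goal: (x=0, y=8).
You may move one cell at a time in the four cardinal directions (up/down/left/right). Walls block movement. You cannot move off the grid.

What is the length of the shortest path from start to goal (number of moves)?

Answer: Shortest path length: 3

Derivation:
BFS from (x=1, y=6) until reaching (x=0, y=8):
  Distance 0: (x=1, y=6)
  Distance 1: (x=1, y=5), (x=0, y=6), (x=2, y=6), (x=1, y=7)
  Distance 2: (x=1, y=4), (x=0, y=5), (x=2, y=5), (x=0, y=7), (x=2, y=7), (x=1, y=8)
  Distance 3: (x=1, y=3), (x=0, y=4), (x=2, y=4), (x=3, y=5), (x=3, y=7), (x=0, y=8), (x=2, y=8), (x=1, y=9)  <- goal reached here
One shortest path (3 moves): (x=1, y=6) -> (x=0, y=6) -> (x=0, y=7) -> (x=0, y=8)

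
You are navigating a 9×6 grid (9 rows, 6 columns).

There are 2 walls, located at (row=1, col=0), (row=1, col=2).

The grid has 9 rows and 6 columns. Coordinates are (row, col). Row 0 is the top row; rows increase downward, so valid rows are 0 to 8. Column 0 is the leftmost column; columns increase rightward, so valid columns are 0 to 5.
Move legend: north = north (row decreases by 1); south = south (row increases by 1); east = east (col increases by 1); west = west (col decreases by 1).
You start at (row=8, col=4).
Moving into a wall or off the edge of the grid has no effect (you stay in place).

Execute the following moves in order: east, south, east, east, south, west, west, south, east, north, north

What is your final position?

Answer: Final position: (row=6, col=4)

Derivation:
Start: (row=8, col=4)
  east (east): (row=8, col=4) -> (row=8, col=5)
  south (south): blocked, stay at (row=8, col=5)
  east (east): blocked, stay at (row=8, col=5)
  east (east): blocked, stay at (row=8, col=5)
  south (south): blocked, stay at (row=8, col=5)
  west (west): (row=8, col=5) -> (row=8, col=4)
  west (west): (row=8, col=4) -> (row=8, col=3)
  south (south): blocked, stay at (row=8, col=3)
  east (east): (row=8, col=3) -> (row=8, col=4)
  north (north): (row=8, col=4) -> (row=7, col=4)
  north (north): (row=7, col=4) -> (row=6, col=4)
Final: (row=6, col=4)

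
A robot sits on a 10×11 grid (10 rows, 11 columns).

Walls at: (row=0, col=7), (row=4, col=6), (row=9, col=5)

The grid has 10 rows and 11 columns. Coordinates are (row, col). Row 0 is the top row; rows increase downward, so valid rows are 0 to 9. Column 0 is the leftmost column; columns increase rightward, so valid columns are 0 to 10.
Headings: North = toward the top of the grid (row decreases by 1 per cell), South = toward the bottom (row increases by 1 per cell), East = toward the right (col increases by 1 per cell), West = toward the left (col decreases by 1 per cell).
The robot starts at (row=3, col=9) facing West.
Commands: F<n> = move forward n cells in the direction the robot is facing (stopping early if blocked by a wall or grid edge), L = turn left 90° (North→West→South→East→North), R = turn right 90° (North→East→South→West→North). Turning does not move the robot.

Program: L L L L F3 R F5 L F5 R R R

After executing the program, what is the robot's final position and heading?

Answer: Final position: (row=0, col=1), facing South

Derivation:
Start: (row=3, col=9), facing West
  L: turn left, now facing South
  L: turn left, now facing East
  L: turn left, now facing North
  L: turn left, now facing West
  F3: move forward 3, now at (row=3, col=6)
  R: turn right, now facing North
  F5: move forward 3/5 (blocked), now at (row=0, col=6)
  L: turn left, now facing West
  F5: move forward 5, now at (row=0, col=1)
  R: turn right, now facing North
  R: turn right, now facing East
  R: turn right, now facing South
Final: (row=0, col=1), facing South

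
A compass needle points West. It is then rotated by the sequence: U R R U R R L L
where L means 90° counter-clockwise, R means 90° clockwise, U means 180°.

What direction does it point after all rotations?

Start: West
  U (U-turn (180°)) -> East
  R (right (90° clockwise)) -> South
  R (right (90° clockwise)) -> West
  U (U-turn (180°)) -> East
  R (right (90° clockwise)) -> South
  R (right (90° clockwise)) -> West
  L (left (90° counter-clockwise)) -> South
  L (left (90° counter-clockwise)) -> East
Final: East

Answer: Final heading: East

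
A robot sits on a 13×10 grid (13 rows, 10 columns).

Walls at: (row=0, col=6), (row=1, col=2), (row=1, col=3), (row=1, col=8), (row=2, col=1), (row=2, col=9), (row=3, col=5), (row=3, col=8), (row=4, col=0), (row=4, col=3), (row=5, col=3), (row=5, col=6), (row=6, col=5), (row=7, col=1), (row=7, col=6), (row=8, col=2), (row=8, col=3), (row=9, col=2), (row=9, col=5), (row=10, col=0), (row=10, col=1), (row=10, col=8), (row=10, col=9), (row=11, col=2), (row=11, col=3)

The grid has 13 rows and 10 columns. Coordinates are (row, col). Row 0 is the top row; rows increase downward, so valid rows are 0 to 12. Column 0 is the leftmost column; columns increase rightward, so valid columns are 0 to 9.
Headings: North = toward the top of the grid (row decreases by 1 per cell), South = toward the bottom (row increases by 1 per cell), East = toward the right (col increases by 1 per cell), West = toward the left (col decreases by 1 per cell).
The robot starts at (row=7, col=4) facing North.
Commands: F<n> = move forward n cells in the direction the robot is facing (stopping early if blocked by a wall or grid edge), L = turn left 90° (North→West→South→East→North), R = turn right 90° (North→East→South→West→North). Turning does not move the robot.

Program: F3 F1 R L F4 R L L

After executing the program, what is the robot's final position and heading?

Start: (row=7, col=4), facing North
  F3: move forward 3, now at (row=4, col=4)
  F1: move forward 1, now at (row=3, col=4)
  R: turn right, now facing East
  L: turn left, now facing North
  F4: move forward 3/4 (blocked), now at (row=0, col=4)
  R: turn right, now facing East
  L: turn left, now facing North
  L: turn left, now facing West
Final: (row=0, col=4), facing West

Answer: Final position: (row=0, col=4), facing West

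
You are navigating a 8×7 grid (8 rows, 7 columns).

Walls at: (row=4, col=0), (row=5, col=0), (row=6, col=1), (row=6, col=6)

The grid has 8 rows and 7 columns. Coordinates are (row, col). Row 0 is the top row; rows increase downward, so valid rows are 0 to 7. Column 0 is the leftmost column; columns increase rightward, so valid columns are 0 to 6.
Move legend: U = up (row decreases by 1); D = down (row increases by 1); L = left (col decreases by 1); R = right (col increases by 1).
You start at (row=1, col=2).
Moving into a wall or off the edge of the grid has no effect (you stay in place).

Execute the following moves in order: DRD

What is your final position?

Answer: Final position: (row=3, col=3)

Derivation:
Start: (row=1, col=2)
  D (down): (row=1, col=2) -> (row=2, col=2)
  R (right): (row=2, col=2) -> (row=2, col=3)
  D (down): (row=2, col=3) -> (row=3, col=3)
Final: (row=3, col=3)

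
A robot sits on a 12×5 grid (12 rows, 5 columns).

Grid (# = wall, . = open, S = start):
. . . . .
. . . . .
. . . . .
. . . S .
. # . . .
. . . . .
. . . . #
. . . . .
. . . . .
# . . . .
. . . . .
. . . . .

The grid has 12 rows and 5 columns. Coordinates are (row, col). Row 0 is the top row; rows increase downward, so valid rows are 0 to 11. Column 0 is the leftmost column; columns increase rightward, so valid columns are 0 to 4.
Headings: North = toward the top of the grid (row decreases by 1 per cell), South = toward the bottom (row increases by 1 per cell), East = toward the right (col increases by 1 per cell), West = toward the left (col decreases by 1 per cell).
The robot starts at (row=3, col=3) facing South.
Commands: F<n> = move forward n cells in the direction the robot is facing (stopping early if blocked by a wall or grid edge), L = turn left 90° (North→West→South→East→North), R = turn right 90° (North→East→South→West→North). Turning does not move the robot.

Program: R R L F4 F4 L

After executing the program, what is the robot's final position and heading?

Answer: Final position: (row=3, col=0), facing South

Derivation:
Start: (row=3, col=3), facing South
  R: turn right, now facing West
  R: turn right, now facing North
  L: turn left, now facing West
  F4: move forward 3/4 (blocked), now at (row=3, col=0)
  F4: move forward 0/4 (blocked), now at (row=3, col=0)
  L: turn left, now facing South
Final: (row=3, col=0), facing South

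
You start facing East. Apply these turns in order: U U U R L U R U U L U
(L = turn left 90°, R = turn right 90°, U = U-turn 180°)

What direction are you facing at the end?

Start: East
  U (U-turn (180°)) -> West
  U (U-turn (180°)) -> East
  U (U-turn (180°)) -> West
  R (right (90° clockwise)) -> North
  L (left (90° counter-clockwise)) -> West
  U (U-turn (180°)) -> East
  R (right (90° clockwise)) -> South
  U (U-turn (180°)) -> North
  U (U-turn (180°)) -> South
  L (left (90° counter-clockwise)) -> East
  U (U-turn (180°)) -> West
Final: West

Answer: Final heading: West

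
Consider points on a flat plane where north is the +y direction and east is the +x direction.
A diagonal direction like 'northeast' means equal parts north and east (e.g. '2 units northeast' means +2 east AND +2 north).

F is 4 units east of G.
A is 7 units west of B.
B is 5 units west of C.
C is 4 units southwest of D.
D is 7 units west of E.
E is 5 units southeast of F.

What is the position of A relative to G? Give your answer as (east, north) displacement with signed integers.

Answer: A is at (east=-14, north=-9) relative to G.

Derivation:
Place G at the origin (east=0, north=0).
  F is 4 units east of G: delta (east=+4, north=+0); F at (east=4, north=0).
  E is 5 units southeast of F: delta (east=+5, north=-5); E at (east=9, north=-5).
  D is 7 units west of E: delta (east=-7, north=+0); D at (east=2, north=-5).
  C is 4 units southwest of D: delta (east=-4, north=-4); C at (east=-2, north=-9).
  B is 5 units west of C: delta (east=-5, north=+0); B at (east=-7, north=-9).
  A is 7 units west of B: delta (east=-7, north=+0); A at (east=-14, north=-9).
Therefore A relative to G: (east=-14, north=-9).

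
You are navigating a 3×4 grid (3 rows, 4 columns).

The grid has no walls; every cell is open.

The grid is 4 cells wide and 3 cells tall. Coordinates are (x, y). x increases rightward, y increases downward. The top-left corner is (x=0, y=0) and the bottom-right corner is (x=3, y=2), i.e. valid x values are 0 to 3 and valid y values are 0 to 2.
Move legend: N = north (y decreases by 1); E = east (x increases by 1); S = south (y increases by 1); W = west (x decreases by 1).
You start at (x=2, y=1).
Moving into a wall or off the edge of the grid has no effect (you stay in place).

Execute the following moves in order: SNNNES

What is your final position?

Start: (x=2, y=1)
  S (south): (x=2, y=1) -> (x=2, y=2)
  N (north): (x=2, y=2) -> (x=2, y=1)
  N (north): (x=2, y=1) -> (x=2, y=0)
  N (north): blocked, stay at (x=2, y=0)
  E (east): (x=2, y=0) -> (x=3, y=0)
  S (south): (x=3, y=0) -> (x=3, y=1)
Final: (x=3, y=1)

Answer: Final position: (x=3, y=1)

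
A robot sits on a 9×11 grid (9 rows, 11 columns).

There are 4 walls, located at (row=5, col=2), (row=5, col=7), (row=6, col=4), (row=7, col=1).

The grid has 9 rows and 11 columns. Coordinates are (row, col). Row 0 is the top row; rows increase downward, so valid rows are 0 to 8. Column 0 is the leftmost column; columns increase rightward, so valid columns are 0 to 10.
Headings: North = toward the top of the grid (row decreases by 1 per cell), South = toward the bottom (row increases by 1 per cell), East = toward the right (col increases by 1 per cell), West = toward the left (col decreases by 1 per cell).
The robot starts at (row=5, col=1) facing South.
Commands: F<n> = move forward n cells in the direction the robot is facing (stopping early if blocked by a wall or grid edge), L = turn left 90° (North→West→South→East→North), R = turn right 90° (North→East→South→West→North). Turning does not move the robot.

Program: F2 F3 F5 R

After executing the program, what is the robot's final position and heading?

Answer: Final position: (row=6, col=1), facing West

Derivation:
Start: (row=5, col=1), facing South
  F2: move forward 1/2 (blocked), now at (row=6, col=1)
  F3: move forward 0/3 (blocked), now at (row=6, col=1)
  F5: move forward 0/5 (blocked), now at (row=6, col=1)
  R: turn right, now facing West
Final: (row=6, col=1), facing West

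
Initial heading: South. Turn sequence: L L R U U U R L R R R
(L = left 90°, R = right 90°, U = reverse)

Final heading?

Answer: Final heading: South

Derivation:
Start: South
  L (left (90° counter-clockwise)) -> East
  L (left (90° counter-clockwise)) -> North
  R (right (90° clockwise)) -> East
  U (U-turn (180°)) -> West
  U (U-turn (180°)) -> East
  U (U-turn (180°)) -> West
  R (right (90° clockwise)) -> North
  L (left (90° counter-clockwise)) -> West
  R (right (90° clockwise)) -> North
  R (right (90° clockwise)) -> East
  R (right (90° clockwise)) -> South
Final: South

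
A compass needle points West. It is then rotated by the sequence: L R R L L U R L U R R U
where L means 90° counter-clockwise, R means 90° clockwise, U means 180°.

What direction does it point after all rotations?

Answer: Final heading: South

Derivation:
Start: West
  L (left (90° counter-clockwise)) -> South
  R (right (90° clockwise)) -> West
  R (right (90° clockwise)) -> North
  L (left (90° counter-clockwise)) -> West
  L (left (90° counter-clockwise)) -> South
  U (U-turn (180°)) -> North
  R (right (90° clockwise)) -> East
  L (left (90° counter-clockwise)) -> North
  U (U-turn (180°)) -> South
  R (right (90° clockwise)) -> West
  R (right (90° clockwise)) -> North
  U (U-turn (180°)) -> South
Final: South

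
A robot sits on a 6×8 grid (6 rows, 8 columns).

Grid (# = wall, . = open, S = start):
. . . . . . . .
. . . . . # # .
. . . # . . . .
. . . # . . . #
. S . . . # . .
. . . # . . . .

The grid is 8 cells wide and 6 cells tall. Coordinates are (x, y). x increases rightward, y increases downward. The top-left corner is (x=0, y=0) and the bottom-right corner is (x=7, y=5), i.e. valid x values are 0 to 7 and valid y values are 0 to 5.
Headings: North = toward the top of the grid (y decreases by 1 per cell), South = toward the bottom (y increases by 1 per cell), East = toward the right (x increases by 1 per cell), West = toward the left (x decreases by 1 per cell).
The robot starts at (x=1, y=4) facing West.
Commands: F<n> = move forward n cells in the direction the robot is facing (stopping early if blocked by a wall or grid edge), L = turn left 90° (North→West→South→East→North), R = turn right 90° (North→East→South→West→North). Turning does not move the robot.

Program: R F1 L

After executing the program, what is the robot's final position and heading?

Start: (x=1, y=4), facing West
  R: turn right, now facing North
  F1: move forward 1, now at (x=1, y=3)
  L: turn left, now facing West
Final: (x=1, y=3), facing West

Answer: Final position: (x=1, y=3), facing West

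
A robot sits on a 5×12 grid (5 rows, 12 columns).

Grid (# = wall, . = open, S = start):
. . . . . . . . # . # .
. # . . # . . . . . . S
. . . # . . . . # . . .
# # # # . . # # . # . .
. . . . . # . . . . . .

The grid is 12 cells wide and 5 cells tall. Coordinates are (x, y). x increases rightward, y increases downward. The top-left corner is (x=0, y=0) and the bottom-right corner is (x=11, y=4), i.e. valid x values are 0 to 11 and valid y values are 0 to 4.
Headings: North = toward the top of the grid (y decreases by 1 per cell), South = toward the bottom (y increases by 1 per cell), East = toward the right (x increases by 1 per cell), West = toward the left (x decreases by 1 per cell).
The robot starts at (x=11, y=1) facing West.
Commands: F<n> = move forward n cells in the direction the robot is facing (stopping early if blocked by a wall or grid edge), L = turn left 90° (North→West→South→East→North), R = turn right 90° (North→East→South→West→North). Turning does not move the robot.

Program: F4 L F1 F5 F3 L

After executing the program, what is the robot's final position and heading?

Answer: Final position: (x=7, y=2), facing East

Derivation:
Start: (x=11, y=1), facing West
  F4: move forward 4, now at (x=7, y=1)
  L: turn left, now facing South
  F1: move forward 1, now at (x=7, y=2)
  F5: move forward 0/5 (blocked), now at (x=7, y=2)
  F3: move forward 0/3 (blocked), now at (x=7, y=2)
  L: turn left, now facing East
Final: (x=7, y=2), facing East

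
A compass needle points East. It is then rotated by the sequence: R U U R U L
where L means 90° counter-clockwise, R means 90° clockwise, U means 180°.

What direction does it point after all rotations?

Start: East
  R (right (90° clockwise)) -> South
  U (U-turn (180°)) -> North
  U (U-turn (180°)) -> South
  R (right (90° clockwise)) -> West
  U (U-turn (180°)) -> East
  L (left (90° counter-clockwise)) -> North
Final: North

Answer: Final heading: North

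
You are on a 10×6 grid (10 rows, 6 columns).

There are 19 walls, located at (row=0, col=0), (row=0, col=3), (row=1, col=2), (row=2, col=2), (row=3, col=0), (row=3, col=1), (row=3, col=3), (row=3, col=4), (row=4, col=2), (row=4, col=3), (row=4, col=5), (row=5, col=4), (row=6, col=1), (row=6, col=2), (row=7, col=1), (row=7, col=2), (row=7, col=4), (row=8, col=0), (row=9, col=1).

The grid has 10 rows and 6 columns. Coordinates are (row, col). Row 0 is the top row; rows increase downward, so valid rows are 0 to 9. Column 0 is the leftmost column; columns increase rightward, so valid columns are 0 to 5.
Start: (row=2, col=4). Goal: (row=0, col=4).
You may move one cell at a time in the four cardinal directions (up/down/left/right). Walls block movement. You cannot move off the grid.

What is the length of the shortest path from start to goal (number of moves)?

Answer: Shortest path length: 2

Derivation:
BFS from (row=2, col=4) until reaching (row=0, col=4):
  Distance 0: (row=2, col=4)
  Distance 1: (row=1, col=4), (row=2, col=3), (row=2, col=5)
  Distance 2: (row=0, col=4), (row=1, col=3), (row=1, col=5), (row=3, col=5)  <- goal reached here
One shortest path (2 moves): (row=2, col=4) -> (row=1, col=4) -> (row=0, col=4)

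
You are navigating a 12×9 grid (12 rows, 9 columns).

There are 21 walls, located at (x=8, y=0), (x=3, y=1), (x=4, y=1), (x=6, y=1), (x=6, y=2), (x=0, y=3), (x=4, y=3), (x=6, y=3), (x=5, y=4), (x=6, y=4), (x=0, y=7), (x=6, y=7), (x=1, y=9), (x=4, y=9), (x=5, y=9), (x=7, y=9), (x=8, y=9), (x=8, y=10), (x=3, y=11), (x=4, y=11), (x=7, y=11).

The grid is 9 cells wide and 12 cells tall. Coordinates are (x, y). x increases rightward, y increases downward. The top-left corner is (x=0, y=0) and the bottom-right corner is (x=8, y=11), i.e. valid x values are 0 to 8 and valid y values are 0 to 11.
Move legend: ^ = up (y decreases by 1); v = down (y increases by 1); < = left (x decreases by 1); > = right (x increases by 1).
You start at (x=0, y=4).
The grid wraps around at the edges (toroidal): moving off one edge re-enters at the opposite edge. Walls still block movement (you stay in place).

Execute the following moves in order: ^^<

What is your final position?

Start: (x=0, y=4)
  ^ (up): blocked, stay at (x=0, y=4)
  ^ (up): blocked, stay at (x=0, y=4)
  < (left): (x=0, y=4) -> (x=8, y=4)
Final: (x=8, y=4)

Answer: Final position: (x=8, y=4)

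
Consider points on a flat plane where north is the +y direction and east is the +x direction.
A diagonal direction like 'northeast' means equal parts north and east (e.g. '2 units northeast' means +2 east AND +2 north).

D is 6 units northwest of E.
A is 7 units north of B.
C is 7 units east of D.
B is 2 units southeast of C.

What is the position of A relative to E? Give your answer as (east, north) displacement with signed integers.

Place E at the origin (east=0, north=0).
  D is 6 units northwest of E: delta (east=-6, north=+6); D at (east=-6, north=6).
  C is 7 units east of D: delta (east=+7, north=+0); C at (east=1, north=6).
  B is 2 units southeast of C: delta (east=+2, north=-2); B at (east=3, north=4).
  A is 7 units north of B: delta (east=+0, north=+7); A at (east=3, north=11).
Therefore A relative to E: (east=3, north=11).

Answer: A is at (east=3, north=11) relative to E.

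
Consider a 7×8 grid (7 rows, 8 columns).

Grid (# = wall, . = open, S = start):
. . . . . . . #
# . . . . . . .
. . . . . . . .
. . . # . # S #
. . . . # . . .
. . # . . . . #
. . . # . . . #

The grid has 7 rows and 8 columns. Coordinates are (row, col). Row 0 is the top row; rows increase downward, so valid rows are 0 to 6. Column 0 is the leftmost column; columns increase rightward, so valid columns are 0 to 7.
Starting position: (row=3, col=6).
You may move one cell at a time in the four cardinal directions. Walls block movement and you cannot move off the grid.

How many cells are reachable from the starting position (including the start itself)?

BFS flood-fill from (row=3, col=6):
  Distance 0: (row=3, col=6)
  Distance 1: (row=2, col=6), (row=4, col=6)
  Distance 2: (row=1, col=6), (row=2, col=5), (row=2, col=7), (row=4, col=5), (row=4, col=7), (row=5, col=6)
  Distance 3: (row=0, col=6), (row=1, col=5), (row=1, col=7), (row=2, col=4), (row=5, col=5), (row=6, col=6)
  Distance 4: (row=0, col=5), (row=1, col=4), (row=2, col=3), (row=3, col=4), (row=5, col=4), (row=6, col=5)
  Distance 5: (row=0, col=4), (row=1, col=3), (row=2, col=2), (row=5, col=3), (row=6, col=4)
  Distance 6: (row=0, col=3), (row=1, col=2), (row=2, col=1), (row=3, col=2), (row=4, col=3)
  Distance 7: (row=0, col=2), (row=1, col=1), (row=2, col=0), (row=3, col=1), (row=4, col=2)
  Distance 8: (row=0, col=1), (row=3, col=0), (row=4, col=1)
  Distance 9: (row=0, col=0), (row=4, col=0), (row=5, col=1)
  Distance 10: (row=5, col=0), (row=6, col=1)
  Distance 11: (row=6, col=0), (row=6, col=2)
Total reachable: 46 (grid has 46 open cells total)

Answer: Reachable cells: 46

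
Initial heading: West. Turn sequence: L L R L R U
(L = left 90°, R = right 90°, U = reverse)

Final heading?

Start: West
  L (left (90° counter-clockwise)) -> South
  L (left (90° counter-clockwise)) -> East
  R (right (90° clockwise)) -> South
  L (left (90° counter-clockwise)) -> East
  R (right (90° clockwise)) -> South
  U (U-turn (180°)) -> North
Final: North

Answer: Final heading: North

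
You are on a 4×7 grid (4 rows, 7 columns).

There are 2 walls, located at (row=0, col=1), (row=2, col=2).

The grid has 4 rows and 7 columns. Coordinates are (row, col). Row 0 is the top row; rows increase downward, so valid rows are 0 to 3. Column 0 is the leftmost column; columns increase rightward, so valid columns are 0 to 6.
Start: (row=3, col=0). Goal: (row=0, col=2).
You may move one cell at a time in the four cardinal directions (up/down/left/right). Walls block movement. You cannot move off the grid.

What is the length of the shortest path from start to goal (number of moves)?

BFS from (row=3, col=0) until reaching (row=0, col=2):
  Distance 0: (row=3, col=0)
  Distance 1: (row=2, col=0), (row=3, col=1)
  Distance 2: (row=1, col=0), (row=2, col=1), (row=3, col=2)
  Distance 3: (row=0, col=0), (row=1, col=1), (row=3, col=3)
  Distance 4: (row=1, col=2), (row=2, col=3), (row=3, col=4)
  Distance 5: (row=0, col=2), (row=1, col=3), (row=2, col=4), (row=3, col=5)  <- goal reached here
One shortest path (5 moves): (row=3, col=0) -> (row=3, col=1) -> (row=2, col=1) -> (row=1, col=1) -> (row=1, col=2) -> (row=0, col=2)

Answer: Shortest path length: 5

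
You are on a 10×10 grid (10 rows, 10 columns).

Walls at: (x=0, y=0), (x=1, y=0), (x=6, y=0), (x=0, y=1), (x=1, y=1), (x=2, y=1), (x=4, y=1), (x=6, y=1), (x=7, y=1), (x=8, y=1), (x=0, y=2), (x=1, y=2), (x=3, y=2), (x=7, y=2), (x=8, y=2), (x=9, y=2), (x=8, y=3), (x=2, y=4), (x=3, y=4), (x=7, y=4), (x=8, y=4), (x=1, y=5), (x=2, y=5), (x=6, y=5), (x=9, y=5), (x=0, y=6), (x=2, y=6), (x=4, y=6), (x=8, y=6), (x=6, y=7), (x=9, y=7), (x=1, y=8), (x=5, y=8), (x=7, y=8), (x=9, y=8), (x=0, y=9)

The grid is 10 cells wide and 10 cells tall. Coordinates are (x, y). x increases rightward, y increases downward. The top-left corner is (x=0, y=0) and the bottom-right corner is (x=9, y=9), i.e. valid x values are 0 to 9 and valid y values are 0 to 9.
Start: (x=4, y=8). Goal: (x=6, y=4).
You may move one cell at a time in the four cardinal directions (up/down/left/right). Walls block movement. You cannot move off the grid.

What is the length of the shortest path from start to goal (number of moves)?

BFS from (x=4, y=8) until reaching (x=6, y=4):
  Distance 0: (x=4, y=8)
  Distance 1: (x=4, y=7), (x=3, y=8), (x=4, y=9)
  Distance 2: (x=3, y=7), (x=5, y=7), (x=2, y=8), (x=3, y=9), (x=5, y=9)
  Distance 3: (x=3, y=6), (x=5, y=6), (x=2, y=7), (x=2, y=9), (x=6, y=9)
  Distance 4: (x=3, y=5), (x=5, y=5), (x=6, y=6), (x=1, y=7), (x=6, y=8), (x=1, y=9), (x=7, y=9)
  Distance 5: (x=5, y=4), (x=4, y=5), (x=1, y=6), (x=7, y=6), (x=0, y=7), (x=8, y=9)
  Distance 6: (x=5, y=3), (x=4, y=4), (x=6, y=4), (x=7, y=5), (x=7, y=7), (x=0, y=8), (x=8, y=8), (x=9, y=9)  <- goal reached here
One shortest path (6 moves): (x=4, y=8) -> (x=4, y=7) -> (x=5, y=7) -> (x=5, y=6) -> (x=5, y=5) -> (x=5, y=4) -> (x=6, y=4)

Answer: Shortest path length: 6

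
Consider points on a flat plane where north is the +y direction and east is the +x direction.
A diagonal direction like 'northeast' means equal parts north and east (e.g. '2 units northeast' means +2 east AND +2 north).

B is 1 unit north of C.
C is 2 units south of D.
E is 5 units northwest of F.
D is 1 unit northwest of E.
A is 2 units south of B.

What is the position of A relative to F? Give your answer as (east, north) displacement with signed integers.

Place F at the origin (east=0, north=0).
  E is 5 units northwest of F: delta (east=-5, north=+5); E at (east=-5, north=5).
  D is 1 unit northwest of E: delta (east=-1, north=+1); D at (east=-6, north=6).
  C is 2 units south of D: delta (east=+0, north=-2); C at (east=-6, north=4).
  B is 1 unit north of C: delta (east=+0, north=+1); B at (east=-6, north=5).
  A is 2 units south of B: delta (east=+0, north=-2); A at (east=-6, north=3).
Therefore A relative to F: (east=-6, north=3).

Answer: A is at (east=-6, north=3) relative to F.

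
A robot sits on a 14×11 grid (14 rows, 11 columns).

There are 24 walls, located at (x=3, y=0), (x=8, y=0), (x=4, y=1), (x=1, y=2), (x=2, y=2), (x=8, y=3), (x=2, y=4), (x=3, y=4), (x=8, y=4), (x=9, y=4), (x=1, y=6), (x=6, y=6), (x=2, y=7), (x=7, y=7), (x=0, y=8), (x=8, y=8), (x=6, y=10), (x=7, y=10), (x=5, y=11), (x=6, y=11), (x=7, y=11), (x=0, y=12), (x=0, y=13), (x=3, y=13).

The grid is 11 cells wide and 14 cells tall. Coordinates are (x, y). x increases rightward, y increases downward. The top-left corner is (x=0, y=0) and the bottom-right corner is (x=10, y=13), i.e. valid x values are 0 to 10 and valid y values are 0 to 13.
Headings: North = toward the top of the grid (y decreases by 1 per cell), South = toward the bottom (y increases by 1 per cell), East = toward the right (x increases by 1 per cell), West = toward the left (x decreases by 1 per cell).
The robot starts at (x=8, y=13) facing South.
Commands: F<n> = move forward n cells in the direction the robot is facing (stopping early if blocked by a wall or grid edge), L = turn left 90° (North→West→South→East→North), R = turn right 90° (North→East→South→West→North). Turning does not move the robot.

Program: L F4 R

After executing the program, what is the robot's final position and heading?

Start: (x=8, y=13), facing South
  L: turn left, now facing East
  F4: move forward 2/4 (blocked), now at (x=10, y=13)
  R: turn right, now facing South
Final: (x=10, y=13), facing South

Answer: Final position: (x=10, y=13), facing South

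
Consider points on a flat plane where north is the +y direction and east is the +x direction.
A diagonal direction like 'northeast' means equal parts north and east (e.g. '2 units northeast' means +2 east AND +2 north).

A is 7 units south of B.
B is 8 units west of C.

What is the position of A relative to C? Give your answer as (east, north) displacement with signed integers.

Place C at the origin (east=0, north=0).
  B is 8 units west of C: delta (east=-8, north=+0); B at (east=-8, north=0).
  A is 7 units south of B: delta (east=+0, north=-7); A at (east=-8, north=-7).
Therefore A relative to C: (east=-8, north=-7).

Answer: A is at (east=-8, north=-7) relative to C.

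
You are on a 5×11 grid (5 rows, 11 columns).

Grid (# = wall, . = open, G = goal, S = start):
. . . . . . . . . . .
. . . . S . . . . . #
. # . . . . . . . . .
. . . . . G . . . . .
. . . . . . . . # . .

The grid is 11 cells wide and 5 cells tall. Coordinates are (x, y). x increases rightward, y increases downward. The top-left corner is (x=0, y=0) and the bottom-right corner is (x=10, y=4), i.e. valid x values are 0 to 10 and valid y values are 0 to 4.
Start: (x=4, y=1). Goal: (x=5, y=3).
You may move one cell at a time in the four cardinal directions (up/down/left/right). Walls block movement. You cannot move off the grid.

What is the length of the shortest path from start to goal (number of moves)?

BFS from (x=4, y=1) until reaching (x=5, y=3):
  Distance 0: (x=4, y=1)
  Distance 1: (x=4, y=0), (x=3, y=1), (x=5, y=1), (x=4, y=2)
  Distance 2: (x=3, y=0), (x=5, y=0), (x=2, y=1), (x=6, y=1), (x=3, y=2), (x=5, y=2), (x=4, y=3)
  Distance 3: (x=2, y=0), (x=6, y=0), (x=1, y=1), (x=7, y=1), (x=2, y=2), (x=6, y=2), (x=3, y=3), (x=5, y=3), (x=4, y=4)  <- goal reached here
One shortest path (3 moves): (x=4, y=1) -> (x=5, y=1) -> (x=5, y=2) -> (x=5, y=3)

Answer: Shortest path length: 3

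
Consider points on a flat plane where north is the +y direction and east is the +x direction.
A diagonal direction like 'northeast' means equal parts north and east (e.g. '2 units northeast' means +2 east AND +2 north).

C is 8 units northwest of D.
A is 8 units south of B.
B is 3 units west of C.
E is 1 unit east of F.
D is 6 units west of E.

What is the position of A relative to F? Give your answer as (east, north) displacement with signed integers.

Answer: A is at (east=-16, north=0) relative to F.

Derivation:
Place F at the origin (east=0, north=0).
  E is 1 unit east of F: delta (east=+1, north=+0); E at (east=1, north=0).
  D is 6 units west of E: delta (east=-6, north=+0); D at (east=-5, north=0).
  C is 8 units northwest of D: delta (east=-8, north=+8); C at (east=-13, north=8).
  B is 3 units west of C: delta (east=-3, north=+0); B at (east=-16, north=8).
  A is 8 units south of B: delta (east=+0, north=-8); A at (east=-16, north=0).
Therefore A relative to F: (east=-16, north=0).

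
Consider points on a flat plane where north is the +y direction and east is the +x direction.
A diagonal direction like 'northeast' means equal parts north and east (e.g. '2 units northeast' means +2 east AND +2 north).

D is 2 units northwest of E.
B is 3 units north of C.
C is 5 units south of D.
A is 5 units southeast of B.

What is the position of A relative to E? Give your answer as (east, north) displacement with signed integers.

Answer: A is at (east=3, north=-5) relative to E.

Derivation:
Place E at the origin (east=0, north=0).
  D is 2 units northwest of E: delta (east=-2, north=+2); D at (east=-2, north=2).
  C is 5 units south of D: delta (east=+0, north=-5); C at (east=-2, north=-3).
  B is 3 units north of C: delta (east=+0, north=+3); B at (east=-2, north=0).
  A is 5 units southeast of B: delta (east=+5, north=-5); A at (east=3, north=-5).
Therefore A relative to E: (east=3, north=-5).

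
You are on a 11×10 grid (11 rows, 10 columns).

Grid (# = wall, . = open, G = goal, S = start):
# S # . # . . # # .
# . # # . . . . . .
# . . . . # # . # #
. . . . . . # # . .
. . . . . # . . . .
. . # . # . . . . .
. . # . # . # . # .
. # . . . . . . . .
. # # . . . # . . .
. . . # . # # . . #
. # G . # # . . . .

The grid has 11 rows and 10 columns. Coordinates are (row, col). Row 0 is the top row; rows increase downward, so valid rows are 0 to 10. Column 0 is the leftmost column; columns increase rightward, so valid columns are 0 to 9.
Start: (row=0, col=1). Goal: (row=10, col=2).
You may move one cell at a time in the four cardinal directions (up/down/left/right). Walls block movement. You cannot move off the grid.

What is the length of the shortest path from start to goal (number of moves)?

Answer: Shortest path length: 13

Derivation:
BFS from (row=0, col=1) until reaching (row=10, col=2):
  Distance 0: (row=0, col=1)
  Distance 1: (row=1, col=1)
  Distance 2: (row=2, col=1)
  Distance 3: (row=2, col=2), (row=3, col=1)
  Distance 4: (row=2, col=3), (row=3, col=0), (row=3, col=2), (row=4, col=1)
  Distance 5: (row=2, col=4), (row=3, col=3), (row=4, col=0), (row=4, col=2), (row=5, col=1)
  Distance 6: (row=1, col=4), (row=3, col=4), (row=4, col=3), (row=5, col=0), (row=6, col=1)
  Distance 7: (row=1, col=5), (row=3, col=5), (row=4, col=4), (row=5, col=3), (row=6, col=0)
  Distance 8: (row=0, col=5), (row=1, col=6), (row=6, col=3), (row=7, col=0)
  Distance 9: (row=0, col=6), (row=1, col=7), (row=7, col=3), (row=8, col=0)
  Distance 10: (row=1, col=8), (row=2, col=7), (row=7, col=2), (row=7, col=4), (row=8, col=3), (row=9, col=0)
  Distance 11: (row=1, col=9), (row=7, col=5), (row=8, col=4), (row=9, col=1), (row=10, col=0)
  Distance 12: (row=0, col=9), (row=6, col=5), (row=7, col=6), (row=8, col=5), (row=9, col=2), (row=9, col=4)
  Distance 13: (row=5, col=5), (row=7, col=7), (row=10, col=2)  <- goal reached here
One shortest path (13 moves): (row=0, col=1) -> (row=1, col=1) -> (row=2, col=1) -> (row=3, col=1) -> (row=3, col=0) -> (row=4, col=0) -> (row=5, col=0) -> (row=6, col=0) -> (row=7, col=0) -> (row=8, col=0) -> (row=9, col=0) -> (row=9, col=1) -> (row=9, col=2) -> (row=10, col=2)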